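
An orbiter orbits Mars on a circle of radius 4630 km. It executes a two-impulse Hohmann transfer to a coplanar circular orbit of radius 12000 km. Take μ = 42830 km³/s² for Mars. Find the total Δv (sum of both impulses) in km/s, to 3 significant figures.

Semi-major axis of the transfer orbit: a_t = (4630 + 12000)/2 = 8315 km.
Circular speed at r₁: v₁ = √(μ/r₁) = √(42830/4630) = 3.0415 km/s.
Transfer-orbit speed at r₁ (vis-viva equation): v_p = √[μ(2/r₁ − 1/a_t)] = 3.6538 km/s.
First burn Δv₁ = |v_p − v₁| = 0.6123 km/s.
At r₂, v₂ = √(μ/r₂) = 1.88922 km/s.
Transfer-orbit speed at r₂: v_a = √[μ(2/r₂ − 1/a_t)] = 1.40975 km/s.
Second burn Δv₂ = |v₂ − v_a| = 0.4795 km/s.
Total Δv = Δv₁ + Δv₂ = 1.092 km/s.

Δv = 1.09 km/s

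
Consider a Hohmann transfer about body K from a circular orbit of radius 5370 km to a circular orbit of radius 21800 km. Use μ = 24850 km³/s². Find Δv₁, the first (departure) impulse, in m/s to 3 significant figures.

Δv₁ = 574 m/s

Transfer-ellipse semi-major axis a_t = (r₁ + r₂)/2 = (5370 + 21800)/2 = 13585 km.
Circular speed at r = 5370 km: v_c = √(μ/r) = 2.1512 km/s.
Transfer-orbit speed at the same r (vis-viva, a = a_t): v_t = √[μ(2/r − 1/a_t)] = 2.7251 km/s.
Δv₁ = |v_t − v_c| = |2.7251 − 2.1512| = 0.5739 km/s.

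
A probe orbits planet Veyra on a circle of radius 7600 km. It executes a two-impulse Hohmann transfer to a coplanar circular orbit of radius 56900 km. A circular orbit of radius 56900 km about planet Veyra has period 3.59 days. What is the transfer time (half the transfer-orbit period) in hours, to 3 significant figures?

From Kepler's third law T² = 4π²r³/μ at r = 56900 km, T = 3.59 days = 3.59 × 86400 s = 3.10176×10^5 s: μ = 4π²r³/T² = 75592.8 km³/s².
Semi-major axis of the transfer orbit: a_t = (7600 + 56900)/2 = 32250 km.
Transfer time t = π√(a_t³/μ) = π√((32250)³ / 75592.8) = 66180 s.
Converting: 66180 s ÷ 3600 s/hour = 18.4 hours.

t = 18.4 hours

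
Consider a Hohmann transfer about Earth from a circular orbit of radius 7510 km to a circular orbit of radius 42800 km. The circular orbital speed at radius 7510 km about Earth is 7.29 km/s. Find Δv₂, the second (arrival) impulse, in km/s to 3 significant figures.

From the circular-orbit relation v² = μ/r at r = 7510 km: μ = v²r = (7.29)² × 7510 = 3.99112×10^5 km³/s².
Transfer-ellipse semi-major axis a_t = (r₁ + r₂)/2 = (7510 + 42800)/2 = 25155 km.
On the circular orbit at r = 42800 km, v_c = √(μ/r) = 3.054 km/s.
Transfer-orbit speed at the same r (vis-viva, a = a_t): v_t = √[μ(2/r − 1/a_t)] = 1.669 km/s.
Δv₂ = |v_t − v_c| = |1.669 − 3.054| = 1.385 km/s.

Δv₂ = 1.39 km/s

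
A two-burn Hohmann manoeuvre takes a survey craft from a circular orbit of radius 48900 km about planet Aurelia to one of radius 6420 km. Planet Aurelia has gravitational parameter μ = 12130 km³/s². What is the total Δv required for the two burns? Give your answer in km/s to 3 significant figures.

Semi-major axis of the transfer orbit: a_t = (48900 + 6420)/2 = 27660 km.
At r₁ the circular-orbit speed is v₁ = √(μ/r₁) = 0.49805 km/s.
Transfer-orbit speed at r₁ (v² = μ(2/r − 1/a)): v_a = √[μ(2/r₁ − 1/a_t)] = 0.23995 km/s.
First burn Δv₁ = |v_a − v₁| = 0.2581 km/s.
At r₂, v₂ = √(μ/r₂) = 1.37456 km/s.
Transfer-orbit speed at r₂: v_p = √[μ(2/r₂ − 1/a_t)] = 1.82764 km/s.
Second burn Δv₂ = |v₂ − v_p| = 0.4531 km/s.
Δv = Δv₁ + Δv₂ = 0.2581 + 0.4531 = 0.7112 km/s.

Δv = 0.711 km/s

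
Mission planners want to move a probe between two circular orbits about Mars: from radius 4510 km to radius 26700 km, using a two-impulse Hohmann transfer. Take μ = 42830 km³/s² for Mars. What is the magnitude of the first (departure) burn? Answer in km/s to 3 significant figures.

Δv₁ = 0.949 km/s

Semi-major axis of the transfer orbit: a_t = (4510 + 26700)/2 = 15605 km.
Circular speed at r = 4510 km: v_c = √(μ/r) = 3.0817 km/s.
Vis-viva on the transfer ellipse at r = 4510 km gives v_t = √[μ(2/r − 1/a_t)] = 4.0310 km/s.
Δv₁ = |v_t − v_c| = |4.0310 − 3.0817| = 0.9493 km/s.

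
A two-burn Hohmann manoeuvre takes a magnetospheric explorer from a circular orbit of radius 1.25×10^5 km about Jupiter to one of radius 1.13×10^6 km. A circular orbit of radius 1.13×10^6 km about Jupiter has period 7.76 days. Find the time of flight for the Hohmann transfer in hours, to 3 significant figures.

t = 38.5 hours

From Kepler's third law T² = 4π²r³/μ at r = 1.13×10^6 km, T = 7.76 days = 7.76 × 86400 s = 6.70464×10^5 s: μ = 4π²r³/T² = 1.26720×10^8 km³/s².
Semi-major axis of the transfer orbit: a_t = (1.250×10^5 + 1.130×10^6)/2 = 6.275×10^5 km.
Half the transfer-orbit period gives t = π√(a_t³/μ) = 1.387×10^5 s.
Converting: 1.387×10^5 s ÷ 3600 s/hour = 38.5 hours.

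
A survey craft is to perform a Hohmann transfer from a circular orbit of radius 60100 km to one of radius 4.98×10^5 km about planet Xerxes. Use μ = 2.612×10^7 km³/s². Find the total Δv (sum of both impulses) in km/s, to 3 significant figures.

Δv = 10.9 km/s

Semi-major axis of the transfer orbit: a_t = (60100 + 4.980×10^5)/2 = 2.7905×10^5 km.
At r₁ the circular-orbit speed is v₁ = √(μ/r₁) = 20.847 km/s.
On the transfer ellipse at r₁, v² = μ(2/r − 1/a) gives v_p = √[μ(2/r₁ − 1/a_t)] = 27.850 km/s.
First burn Δv₁ = |v_p − v₁| = 7.003 km/s.
At r₂, v₂ = √(μ/r₂) = 7.242 km/s.
Transfer-orbit speed at r₂: v_a = √[μ(2/r₂ − 1/a_t)] = 3.361 km/s.
Second burn Δv₂ = |v₂ − v_a| = 3.881 km/s.
Δv = Δv₁ + Δv₂ = 7.003 + 3.881 = 10.88 km/s.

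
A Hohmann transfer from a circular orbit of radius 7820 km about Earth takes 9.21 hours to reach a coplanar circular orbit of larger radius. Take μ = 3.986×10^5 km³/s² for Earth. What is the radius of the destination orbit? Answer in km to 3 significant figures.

r₂ = 63000 km

Transfer time t = 9.21 hours = 33156 s, and t = π√(a_t³/μ).
So a_t = (μ t²/π²)^(1/3) = (3.986×10^5 × (33156)² / π²)^(1/3) = 35410 km.
Since a_t = (r₁ + r₂)/2, r₂ = 2a_t − r₁ = 2×35410 − 7820 = 63000 km.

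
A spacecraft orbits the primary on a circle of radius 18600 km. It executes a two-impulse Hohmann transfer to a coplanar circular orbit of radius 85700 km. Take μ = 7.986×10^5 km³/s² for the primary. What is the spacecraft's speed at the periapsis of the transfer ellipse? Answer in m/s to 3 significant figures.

v = 8400 m/s

The Hohmann ellipse has a_t = (r₁ + r₂)/2 = 52150 km.
At periapsis, r = 18600 km.
From the vis-viva equation, v = √[μ(2/r − 1/a_t)] = 8.400 km/s.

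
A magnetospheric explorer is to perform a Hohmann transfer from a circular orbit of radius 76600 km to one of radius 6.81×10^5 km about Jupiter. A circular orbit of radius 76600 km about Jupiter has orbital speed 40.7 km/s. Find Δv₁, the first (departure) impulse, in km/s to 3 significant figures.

From the circular-orbit relation v² = μ/r at r = 76600 km: μ = v²r = (40.7)² × 76600 = 1.26887×10^8 km³/s².
Transfer-ellipse semi-major axis a_t = (r₁ + r₂)/2 = (76600 + 6.810×10^5)/2 = 3.788×10^5 km.
Circular speed at r = 76600 km: v_c = √(μ/r) = 40.70 km/s.
Vis-viva on the transfer ellipse at r = 76600 km gives v_t = √[μ(2/r − 1/a_t)] = 54.57 km/s.
Δv₁ = |v_t − v_c| = |54.57 − 40.70| = 13.87 km/s.

Δv₁ = 13.9 km/s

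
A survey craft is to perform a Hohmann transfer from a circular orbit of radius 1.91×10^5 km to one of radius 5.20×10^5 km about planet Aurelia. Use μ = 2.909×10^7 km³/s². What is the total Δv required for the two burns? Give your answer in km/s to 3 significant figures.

Δv = 4.58 km/s

Semi-major axis of the transfer orbit: a_t = (1.910×10^5 + 5.200×10^5)/2 = 3.555×10^5 km.
Circular speed at r₁: v₁ = √(μ/r₁) = √(2.909×10^7/1.910×10^5) = 12.341 km/s.
Transfer-orbit speed at r₁ (v² = μ(2/r − 1/a)): v_p = √[μ(2/r₁ − 1/a_t)] = 14.926 km/s.
First burn Δv₁ = |v_p − v₁| = 2.585 km/s.
Circular speed at r₂: v₂ = √(μ/r₂) = 7.479 km/s.
Transfer-orbit speed at r₂: v_a = √[μ(2/r₂ − 1/a_t)] = 5.482 km/s.
Second burn Δv₂ = |v₂ − v_a| = 1.997 km/s.
Total Δv = Δv₁ + Δv₂ = 4.582 km/s.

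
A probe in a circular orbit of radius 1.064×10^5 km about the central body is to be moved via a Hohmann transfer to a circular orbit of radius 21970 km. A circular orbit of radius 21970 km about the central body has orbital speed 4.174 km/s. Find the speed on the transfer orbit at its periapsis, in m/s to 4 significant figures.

v = 5374 m/s

From the circular-orbit relation v² = μ/r at r = 21970 km: μ = v²r = (4.174)² × 21970 = 3.82767×10^5 km³/s².
The Hohmann ellipse has a_t = (r₁ + r₂)/2 = 64185 km.
The periapsis of the transfer ellipse is at r = 21970 km.
Applying v² = μ(2/r − 1/a_t): v = 5.374 km/s.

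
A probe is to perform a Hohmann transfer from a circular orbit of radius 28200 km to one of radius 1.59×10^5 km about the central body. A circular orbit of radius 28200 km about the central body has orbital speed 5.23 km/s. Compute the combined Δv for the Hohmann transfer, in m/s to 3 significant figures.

Δv = 2580 m/s

From the circular-orbit relation v² = μ/r at r = 28200 km: μ = v²r = (5.23)² × 28200 = 7.71352×10^5 km³/s².
Semi-major axis of the transfer orbit: a_t = (28200 + 1.590×10^5)/2 = 93600 km.
At r₁ the circular-orbit speed is v₁ = √(μ/r₁) = 5.2300 km/s.
Transfer-orbit speed at r₁ (vis-viva equation): v_p = √[μ(2/r₁ − 1/a_t)] = 6.8165 km/s.
First burn Δv₁ = |v_p − v₁| = 1.5865 km/s.
Circular speed at r₂: v₂ = √(μ/r₂) = 2.20256 km/s.
Transfer-orbit speed at r₂: v_a = √[μ(2/r₂ − 1/a_t)] = 1.20897 km/s.
Second burn Δv₂ = |v₂ − v_a| = 0.99359 km/s.
Δv = Δv₁ + Δv₂ = 1.5865 + 0.99359 = 2.580 km/s.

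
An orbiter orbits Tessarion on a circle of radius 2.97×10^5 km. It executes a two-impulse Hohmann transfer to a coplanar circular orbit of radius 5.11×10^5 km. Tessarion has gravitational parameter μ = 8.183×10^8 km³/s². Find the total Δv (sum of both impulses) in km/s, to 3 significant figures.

Semi-major axis of the transfer orbit: a_t = (2.970×10^5 + 5.110×10^5)/2 = 4.040×10^5 km.
Circular speed at r₁: v₁ = √(μ/r₁) = √(8.183×10^8/2.970×10^5) = 52.490 km/s.
On the transfer ellipse at r₁, vis-viva gives v_p = √[μ(2/r₁ − 1/a_t)] = 59.033 km/s.
First burn Δv₁ = |v_p − v₁| = 6.543 km/s.
Circular speed at r₂: v₂ = √(μ/r₂) = 40.017 km/s.
Transfer-orbit speed at r₂: v_a = √[μ(2/r₂ − 1/a_t)] = 34.311 km/s.
Second burn Δv₂ = |v₂ − v_a| = 5.706 km/s.
Δv = Δv₁ + Δv₂ = 6.543 + 5.706 = 12.25 km/s.

Δv = 12.2 km/s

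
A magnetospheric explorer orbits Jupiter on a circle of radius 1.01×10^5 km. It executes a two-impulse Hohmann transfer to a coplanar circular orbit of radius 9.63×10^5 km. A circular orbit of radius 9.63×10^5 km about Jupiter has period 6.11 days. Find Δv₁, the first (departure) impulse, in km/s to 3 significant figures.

From Kepler's third law T² = 4π²r³/μ at r = 9.63×10^5 km, T = 6.11 days = 6.11 × 86400 s = 5.27904×10^5 s: μ = 4π²r³/T² = 1.26511×10^8 km³/s².
Transfer-ellipse semi-major axis a_t = (r₁ + r₂)/2 = (1.010×10^5 + 9.630×10^5)/2 = 5.320×10^5 km.
On the circular orbit at r = 1.010×10^5 km, v_c = √(μ/r) = 35.39 km/s.
Vis-viva on the transfer ellipse at r = 1.010×10^5 km gives v_t = √[μ(2/r − 1/a_t)] = 47.62 km/s.
Δv₁ = |v_t − v_c| = |47.62 − 35.39| = 12.23 km/s.

Δv₁ = 12.2 km/s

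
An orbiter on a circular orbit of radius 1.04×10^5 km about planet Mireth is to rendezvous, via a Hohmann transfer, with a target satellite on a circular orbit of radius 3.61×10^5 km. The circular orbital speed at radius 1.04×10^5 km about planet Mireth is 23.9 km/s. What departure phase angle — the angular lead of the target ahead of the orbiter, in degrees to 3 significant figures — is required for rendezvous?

φ = 87.0°

From the circular-orbit relation v² = μ/r at r = 1.04×10^5 km: μ = v²r = (23.9)² × 1.04×10^5 = 5.94058×10^7 km³/s².
Transfer-ellipse semi-major axis a_t = (r₁ + r₂)/2 = (1.040×10^5 + 3.610×10^5)/2 = 2.325×10^5 km.
Transfer time t = π√(a_t³/μ) = 45695.1 s.
The target's mean motion on its circular orbit is ω₂ = √(μ/r₂³) = 3.55348×10^-5 rad/s.
Angle swept by the target during transfer: ω₂·t = 1.623766 rad = 93.03°.
The orbiter traverses 180° on the transfer ellipse, so the target must lead by 180° − 93.03° = 87.0°.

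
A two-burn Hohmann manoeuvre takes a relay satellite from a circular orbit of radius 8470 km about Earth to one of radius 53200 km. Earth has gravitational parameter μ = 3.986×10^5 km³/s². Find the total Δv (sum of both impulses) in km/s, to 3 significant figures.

Transfer-ellipse semi-major axis a_t = (r₁ + r₂)/2 = (8470 + 53200)/2 = 30835 km.
At r₁ the circular-orbit speed is v₁ = √(μ/r₁) = 6.8600 km/s.
On the transfer ellipse at r₁, vis-viva equation gives v_p = √[μ(2/r₁ − 1/a_t)] = 9.0107 km/s.
First burn Δv₁ = |v_p − v₁| = 2.1507 km/s.
Circular speed at r₂: v₂ = √(μ/r₂) = 2.7372 km/s.
Transfer-orbit speed at r₂: v_a = √[μ(2/r₂ − 1/a_t)] = 1.4346 km/s.
Second burn Δv₂ = |v₂ − v_a| = 1.3026 km/s.
Total Δv = Δv₁ + Δv₂ = 3.453 km/s.

Δv = 3.45 km/s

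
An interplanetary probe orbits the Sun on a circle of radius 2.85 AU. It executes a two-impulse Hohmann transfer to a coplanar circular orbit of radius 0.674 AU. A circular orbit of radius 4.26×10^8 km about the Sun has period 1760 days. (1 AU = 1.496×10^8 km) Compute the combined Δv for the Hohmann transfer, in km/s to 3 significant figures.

Δv = 16.5 km/s

From Kepler's third law T² = 4π²r³/μ at r = 4.26×10^8 km, T = 1760 days = 1760 × 86400 s = 1.52064×10^8 s: μ = 4π²r³/T² = 1.31988×10^11 km³/s².
In km: r₁ = 2.85 × 1.496×10^8 = 4.2636×10^8 km; r₂ = 0.674 × 1.496×10^8 = 1.008304×10^8 km.
The Hohmann ellipse has a_t = (r₁ + r₂)/2 = 2.635952×10^8 km.
At r₁ the circular-orbit speed is v₁ = √(μ/r₁) = 17.595 km/s.
Transfer-orbit speed at r₁ (vis-viva): v_a = √[μ(2/r₁ − 1/a_t)] = 10.882 km/s.
First burn Δv₁ = |v_a − v₁| = 6.713 km/s.
At r₂, v₂ = √(μ/r₂) = 36.180 km/s.
Transfer-orbit speed at r₂: v_p = √[μ(2/r₂ − 1/a_t)] = 46.014 km/s.
Second burn Δv₂ = |v₂ − v_p| = 9.834 km/s.
Δv = Δv₁ + Δv₂ = 6.713 + 9.834 = 16.55 km/s.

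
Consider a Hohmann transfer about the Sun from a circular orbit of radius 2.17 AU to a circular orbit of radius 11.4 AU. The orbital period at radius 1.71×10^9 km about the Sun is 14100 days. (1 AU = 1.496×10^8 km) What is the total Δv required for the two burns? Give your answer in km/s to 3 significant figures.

Δv = 9.83 km/s

From Kepler's third law T² = 4π²r³/μ at r = 1.71×10^9 km, T = 14100 days = 14100 × 86400 s = 1.21824×10^9 s: μ = 4π²r³/T² = 1.33009×10^11 km³/s².
In km: r₁ = 2.17 × 1.496×10^8 = 3.24632×10^8 km; r₂ = 11.4 × 1.496×10^8 = 1.70544×10^9 km.
Transfer-ellipse semi-major axis a_t = (r₁ + r₂)/2 = (3.24632×10^8 + 1.70544×10^9)/2 = 1.015036×10^9 km.
At r₁ the circular-orbit speed is v₁ = √(μ/r₁) = 20.242 km/s.
Transfer-orbit speed at r₁ (v² = μ(2/r − 1/a)): v_p = √[μ(2/r₁ − 1/a_t)] = 26.238 km/s.
First burn Δv₁ = |v_p − v₁| = 5.996 km/s.
Circular speed at r₂: v₂ = √(μ/r₂) = 8.831 km/s.
Transfer-orbit speed at r₂: v_a = √[μ(2/r₂ − 1/a_t)] = 4.994 km/s.
Second burn Δv₂ = |v₂ − v_a| = 3.837 km/s.
Δv = Δv₁ + Δv₂ = 5.996 + 3.837 = 9.833 km/s.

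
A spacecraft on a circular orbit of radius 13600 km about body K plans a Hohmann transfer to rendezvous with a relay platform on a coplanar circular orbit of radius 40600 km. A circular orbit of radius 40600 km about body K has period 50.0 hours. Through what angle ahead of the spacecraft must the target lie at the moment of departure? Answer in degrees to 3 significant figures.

From Kepler's third law T² = 4π²r³/μ at r = 40600 km, T = 50.0 hours = 50.0 × 3600 s = 1.800×10^5 s: μ = 4π²r³/T² = 81544.2 km³/s².
Semi-major axis of the transfer orbit: a_t = (13600 + 40600)/2 = 27100 km.
Transfer time t = π√(a_t³/μ) = 49080 s.
Target angular speed ω₂ = √(μ/r₂³) = 3.4907×10^-5 rad/s.
Angle swept by the target during transfer: ω₂·t = 1.7132 rad = 98.16°.
Arrival is 180° from departure on the ellipse, so φ = 180° − 98.16° = 81.8°.

φ = 81.8°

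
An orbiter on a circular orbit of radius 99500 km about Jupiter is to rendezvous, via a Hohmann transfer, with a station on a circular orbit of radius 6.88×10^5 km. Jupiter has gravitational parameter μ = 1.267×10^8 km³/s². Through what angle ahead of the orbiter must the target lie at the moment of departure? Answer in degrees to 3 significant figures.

Transfer-ellipse semi-major axis a_t = (r₁ + r₂)/2 = (99500 + 6.880×10^5)/2 = 3.9375×10^5 km.
The half-period of the transfer ellipse is t = π√(a_t³/μ) = 68959.2 s.
Target angular speed ω₂ = √(μ/r₂³) = 1.97245×10^-5 rad/s.
Angle swept by the target during transfer: ω₂·t = 1.3602 rad = 77.93°.
Arrival is 180° from departure on the ellipse, so φ = 180° − 77.93° = 102°.

φ = 102°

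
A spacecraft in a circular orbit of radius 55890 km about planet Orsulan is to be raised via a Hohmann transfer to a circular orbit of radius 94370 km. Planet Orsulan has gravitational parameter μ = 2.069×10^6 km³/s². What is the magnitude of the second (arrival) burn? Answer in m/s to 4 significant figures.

Δv₂ = 643.8 m/s

Semi-major axis of the transfer orbit: a_t = (55890 + 94370)/2 = 75130 km.
Circular speed at r = 94370 km: v_c = √(μ/r) = 4.6823 km/s.
Transfer-orbit speed at the same r (vis-viva, a = a_t): v_t = √[μ(2/r − 1/a_t)] = 4.0385 km/s.
Δv₂ = |v_t − v_c| = |4.0385 − 4.6823| = 0.6438 km/s.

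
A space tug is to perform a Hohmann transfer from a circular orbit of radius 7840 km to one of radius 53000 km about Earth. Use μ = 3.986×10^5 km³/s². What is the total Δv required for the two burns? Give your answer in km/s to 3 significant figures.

Transfer-ellipse semi-major axis a_t = (r₁ + r₂)/2 = (7840 + 53000)/2 = 30420 km.
Circular speed at r₁: v₁ = √(μ/r₁) = √(3.986×10^5/7840) = 7.1303 km/s.
Transfer-orbit speed at r₁ (vis-viva equation): v_p = √[μ(2/r₁ − 1/a_t)] = 9.4117 km/s.
First burn Δv₁ = |v_p − v₁| = 2.2814 km/s.
Circular speed at r₂: v₂ = √(μ/r₂) = 2.7424 km/s.
Transfer-orbit speed at r₂: v_a = √[μ(2/r₂ − 1/a_t)] = 1.3922 km/s.
Second burn Δv₂ = |v₂ − v_a| = 1.3502 km/s.
Δv = Δv₁ + Δv₂ = 2.2814 + 1.3502 = 3.632 km/s.

Δv = 3.63 km/s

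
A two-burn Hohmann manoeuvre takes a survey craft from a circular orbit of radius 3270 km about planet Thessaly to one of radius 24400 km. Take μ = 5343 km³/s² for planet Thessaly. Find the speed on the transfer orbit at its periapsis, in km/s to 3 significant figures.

v = 1.70 km/s

Transfer-ellipse semi-major axis a_t = (r₁ + r₂)/2 = (3270 + 24400)/2 = 13835 km.
The periapsis of the transfer ellipse is at r = 3270 km.
From the vis-viva equation, v = √[μ(2/r − 1/a_t)] = 1.698 km/s.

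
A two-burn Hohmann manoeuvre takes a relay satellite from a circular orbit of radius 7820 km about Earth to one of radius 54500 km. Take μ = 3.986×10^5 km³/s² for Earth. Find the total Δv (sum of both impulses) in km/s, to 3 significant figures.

Semi-major axis of the transfer orbit: a_t = (7820 + 54500)/2 = 31160 km.
Circular speed at r₁: v₁ = √(μ/r₁) = √(3.986×10^5/7820) = 7.13946 km/s.
On the transfer ellipse at r₁, v² = μ(2/r − 1/a) gives v_p = √[μ(2/r₁ − 1/a_t)] = 9.44202 km/s.
First burn Δv₁ = |v_p − v₁| = 2.3026 km/s.
At r₂, v₂ = √(μ/r₂) = 2.7044 km/s.
Transfer-orbit speed at r₂: v_a = √[μ(2/r₂ − 1/a_t)] = 1.3548 km/s.
Second burn Δv₂ = |v₂ − v_a| = 1.3496 km/s.
Δv = Δv₁ + Δv₂ = 2.3026 + 1.3496 = 3.652 km/s.

Δv = 3.65 km/s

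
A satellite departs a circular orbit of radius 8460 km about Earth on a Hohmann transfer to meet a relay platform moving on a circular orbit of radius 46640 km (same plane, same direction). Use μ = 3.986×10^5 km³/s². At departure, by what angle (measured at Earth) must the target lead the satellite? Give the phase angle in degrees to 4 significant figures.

φ = 98.28°

Semi-major axis of the transfer orbit: a_t = (8460 + 46640)/2 = 27550 km.
The half-period of the transfer ellipse is t = π√(a_t³/μ) = 22754 s.
The target's mean motion on its circular orbit is ω₂ = √(μ/r₂³) = 6.2680×10^-5 rad/s.
Angle swept by the target during transfer: ω₂·t = 1.4262 rad = 81.72°.
The satellite traverses 180° on the transfer ellipse, so the target must lead by 180° − 81.72° = 98.28°.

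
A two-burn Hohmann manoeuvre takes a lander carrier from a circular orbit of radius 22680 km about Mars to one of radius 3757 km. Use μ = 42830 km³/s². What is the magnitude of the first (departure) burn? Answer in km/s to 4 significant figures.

The Hohmann ellipse has a_t = (r₁ + r₂)/2 = 13218.5 km.
Circular speed at r = 22680 km: v_c = √(μ/r) = 1.3742 km/s.
Vis-viva on the transfer ellipse at r = 22680 km gives v_t = √[μ(2/r − 1/a_t)] = 0.73263 km/s.
Δv₁ = |v_t − v_c| = |0.73263 − 1.3742| = 0.6416 km/s.

Δv₁ = 0.6416 km/s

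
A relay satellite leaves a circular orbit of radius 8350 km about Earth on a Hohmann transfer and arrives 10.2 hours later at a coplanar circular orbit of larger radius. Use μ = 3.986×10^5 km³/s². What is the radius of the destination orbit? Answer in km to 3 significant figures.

r₂ = 67500 km

Transfer time t = 10.2 hours = 36720 s, and t = π√(a_t³/μ).
So a_t = (μ t²/π²)^(1/3) = (3.986×10^5 × (36720)² / π²)^(1/3) = 37904 km.
Since a_t = (r₁ + r₂)/2, r₂ = 2a_t − r₁ = 2×37904 − 8350 = 67458 km.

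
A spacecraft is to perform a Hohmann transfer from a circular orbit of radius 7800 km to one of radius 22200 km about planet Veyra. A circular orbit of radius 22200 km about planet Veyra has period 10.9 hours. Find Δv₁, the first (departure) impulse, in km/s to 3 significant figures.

Δv₁ = 1.30 km/s

From Kepler's third law T² = 4π²r³/μ at r = 22200 km, T = 10.9 hours = 10.9 × 3600 s = 39240 s: μ = 4π²r³/T² = 2.80518×10^5 km³/s².
The Hohmann ellipse has a_t = (r₁ + r₂)/2 = 15000 km.
Circular speed at r = 7800 km: v_c = √(μ/r) = 5.997 km/s.
Transfer-orbit speed at the same r (vis-viva, a = a_t): v_t = √[μ(2/r − 1/a_t)] = 7.296 km/s.
Δv₁ = |v_t − v_c| = |7.296 − 5.997| = 1.299 km/s.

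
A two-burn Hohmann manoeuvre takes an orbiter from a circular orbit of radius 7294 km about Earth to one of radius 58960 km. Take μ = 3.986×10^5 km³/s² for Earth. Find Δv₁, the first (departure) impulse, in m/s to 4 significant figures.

Δv₁ = 2470 m/s

The Hohmann ellipse has a_t = (r₁ + r₂)/2 = 33127 km.
On the circular orbit at r = 7294 km, v_c = √(μ/r) = 7.392 km/s.
Vis-viva on the transfer ellipse at r = 7294 km gives v_t = √[μ(2/r − 1/a_t)] = 9.862 km/s.
Δv₁ = |v_t − v_c| = |9.862 − 7.392| = 2.470 km/s.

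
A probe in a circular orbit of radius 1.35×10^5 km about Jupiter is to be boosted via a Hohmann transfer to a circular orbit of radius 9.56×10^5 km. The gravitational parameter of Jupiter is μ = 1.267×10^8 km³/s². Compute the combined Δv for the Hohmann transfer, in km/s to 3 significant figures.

Δv = 15.7 km/s

Transfer-ellipse semi-major axis a_t = (r₁ + r₂)/2 = (1.350×10^5 + 9.560×10^5)/2 = 5.455×10^5 km.
At r₁ the circular-orbit speed is v₁ = √(μ/r₁) = 30.635 km/s.
On the transfer ellipse at r₁, vis-viva equation gives v_p = √[μ(2/r₁ − 1/a_t)] = 40.556 km/s.
First burn Δv₁ = |v_p − v₁| = 9.921 km/s.
Circular speed at r₂: v₂ = √(μ/r₂) = 11.512 km/s.
Transfer-orbit speed at r₂: v_a = √[μ(2/r₂ − 1/a_t)] = 5.7270 km/s.
Second burn Δv₂ = |v₂ − v_a| = 5.785 km/s.
Total Δv = Δv₁ + Δv₂ = 15.71 km/s.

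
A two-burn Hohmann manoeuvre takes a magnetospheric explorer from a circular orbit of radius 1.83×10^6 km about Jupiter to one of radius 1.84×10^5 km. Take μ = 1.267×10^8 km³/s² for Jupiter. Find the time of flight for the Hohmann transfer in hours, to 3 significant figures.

t = 78.3 hours

The Hohmann ellipse has a_t = (r₁ + r₂)/2 = 1.007×10^6 km.
By Kepler's third law the transfer-orbit period is T = 2π√(a_t³/μ), so t = T/2 = 2.820×10^5 s.
Converting: 2.820×10^5 s ÷ 3600 s/hour = 78.3 hours.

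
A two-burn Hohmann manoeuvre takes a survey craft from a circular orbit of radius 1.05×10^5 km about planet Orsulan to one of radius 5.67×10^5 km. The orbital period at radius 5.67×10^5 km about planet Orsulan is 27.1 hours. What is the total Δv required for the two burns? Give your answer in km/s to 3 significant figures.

Δv = 41.5 km/s

From Kepler's third law T² = 4π²r³/μ at r = 5.67×10^5 km, T = 27.1 hours = 27.1 × 3600 s = 97560 s: μ = 4π²r³/T² = 7.56076×10^8 km³/s².
The Hohmann ellipse has a_t = (r₁ + r₂)/2 = 3.360×10^5 km.
Circular speed at r₁: v₁ = √(μ/r₁) = √(7.56076×10^8/1.050×10^5) = 84.8571 km/s.
Transfer-orbit speed at r₁ (vis-viva): v_p = √[μ(2/r₁ − 1/a_t)] = 110.233 km/s.
First burn Δv₁ = |v_p − v₁| = 25.38 km/s.
At r₂, v₂ = √(μ/r₂) = 36.517 km/s.
Transfer-orbit speed at r₂: v_a = √[μ(2/r₂ − 1/a_t)] = 20.413 km/s.
Second burn Δv₂ = |v₂ − v_a| = 16.10 km/s.
Total Δv = Δv₁ + Δv₂ = 41.48 km/s.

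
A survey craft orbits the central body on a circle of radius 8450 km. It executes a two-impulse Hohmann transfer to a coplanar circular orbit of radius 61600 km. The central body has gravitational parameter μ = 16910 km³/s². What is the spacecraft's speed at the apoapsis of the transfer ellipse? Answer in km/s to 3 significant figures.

The Hohmann ellipse has a_t = (r₁ + r₂)/2 = 35025 km.
At apoapsis, r = 61600 km.
Vis-viva: v = √[μ(2/r − 1/a_t)] = √[16910 × (2/61600 − 1/35025)] = 0.2573 km/s.

v = 0.257 km/s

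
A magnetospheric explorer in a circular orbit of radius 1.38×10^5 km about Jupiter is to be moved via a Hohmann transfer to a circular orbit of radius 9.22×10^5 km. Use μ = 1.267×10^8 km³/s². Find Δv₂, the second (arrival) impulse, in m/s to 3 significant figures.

The Hohmann ellipse has a_t = (r₁ + r₂)/2 = 5.300×10^5 km.
On the circular orbit at r = 9.220×10^5 km, v_c = √(μ/r) = 11.723 km/s.
Vis-viva on the transfer ellipse at r = 9.220×10^5 km gives v_t = √[μ(2/r − 1/a_t)] = 5.9817 km/s.
Δv₂ = |v_t − v_c| = |5.9817 − 11.723| = 5.741 km/s.

Δv₂ = 5740 m/s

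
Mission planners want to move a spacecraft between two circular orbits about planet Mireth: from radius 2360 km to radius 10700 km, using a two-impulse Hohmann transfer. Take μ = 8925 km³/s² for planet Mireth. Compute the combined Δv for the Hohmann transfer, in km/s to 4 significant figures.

Δv = 0.9089 km/s

Transfer-ellipse semi-major axis a_t = (r₁ + r₂)/2 = (2360 + 10700)/2 = 6530 km.
Circular speed at r₁: v₁ = √(μ/r₁) = √(8925/2360) = 1.94468 km/s.
Transfer-orbit speed at r₁ (vis-viva): v_p = √[μ(2/r₁ − 1/a_t)] = 2.48934 km/s.
First burn Δv₁ = |v_p − v₁| = 0.5447 km/s.
At r₂, v₂ = √(μ/r₂) = 0.913297 km/s.
Transfer-orbit speed at r₂: v_a = √[μ(2/r₂ − 1/a_t)] = 0.549050 km/s.
Second burn Δv₂ = |v₂ − v_a| = 0.3642 km/s.
Total Δv = Δv₁ + Δv₂ = 0.9089 km/s.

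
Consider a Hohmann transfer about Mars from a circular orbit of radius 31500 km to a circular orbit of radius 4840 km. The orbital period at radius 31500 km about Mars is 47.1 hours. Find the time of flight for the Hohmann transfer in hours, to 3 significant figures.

From Kepler's third law T² = 4π²r³/μ at r = 31500 km, T = 47.1 hours = 47.1 × 3600 s = 1.6956×10^5 s: μ = 4π²r³/T² = 42918.5 km³/s².
Transfer-ellipse semi-major axis a_t = (r₁ + r₂)/2 = (31500 + 4840)/2 = 18170 km.
Half the transfer-orbit period gives t = π√(a_t³/μ) = 37140 s.
Converting: 37140 s ÷ 3600 s/hour = 10.3 hours.

t = 10.3 hours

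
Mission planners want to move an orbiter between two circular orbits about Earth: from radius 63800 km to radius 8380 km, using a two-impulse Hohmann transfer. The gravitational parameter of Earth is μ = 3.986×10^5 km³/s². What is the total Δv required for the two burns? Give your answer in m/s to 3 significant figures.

Semi-major axis of the transfer orbit: a_t = (63800 + 8380)/2 = 36090 km.
Circular speed at r₁: v₁ = √(μ/r₁) = √(3.986×10^5/63800) = 2.4995 km/s.
On the transfer ellipse at r₁, v² = μ(2/r − 1/a) gives v_a = √[μ(2/r₁ − 1/a_t)] = 1.2044 km/s.
First burn Δv₁ = |v_a − v₁| = 1.295 km/s.
Circular speed at r₂: v₂ = √(μ/r₂) = 6.897 km/s.
Transfer-orbit speed at r₂: v_p = √[μ(2/r₂ − 1/a_t)] = 9.170 km/s.
Second burn Δv₂ = |v₂ − v_p| = 2.273 km/s.
Δv = Δv₁ + Δv₂ = 1.295 + 2.273 = 3.568 km/s.

Δv = 3570 m/s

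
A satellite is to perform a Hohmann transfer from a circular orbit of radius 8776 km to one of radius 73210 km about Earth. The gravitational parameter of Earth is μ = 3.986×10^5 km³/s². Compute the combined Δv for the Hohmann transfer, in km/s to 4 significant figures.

The Hohmann ellipse has a_t = (r₁ + r₂)/2 = 40993 km.
At r₁ the circular-orbit speed is v₁ = √(μ/r₁) = 6.739 km/s.
Transfer-orbit speed at r₁ (v² = μ(2/r − 1/a)): v_p = √[μ(2/r₁ − 1/a_t)] = 9.006 km/s.
First burn Δv₁ = |v_p − v₁| = 2.267 km/s.
At r₂, v₂ = √(μ/r₂) = 2.3334 km/s.
Transfer-orbit speed at r₂: v_a = √[μ(2/r₂ − 1/a_t)] = 1.0796 km/s.
Second burn Δv₂ = |v₂ − v_a| = 1.254 km/s.
Δv = Δv₁ + Δv₂ = 2.267 + 1.254 = 3.521 km/s.

Δv = 3.521 km/s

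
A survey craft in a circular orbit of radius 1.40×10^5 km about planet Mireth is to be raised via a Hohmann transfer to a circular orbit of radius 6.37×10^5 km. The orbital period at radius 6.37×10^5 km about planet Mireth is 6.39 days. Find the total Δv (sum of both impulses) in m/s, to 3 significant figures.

From Kepler's third law T² = 4π²r³/μ at r = 6.37×10^5 km, T = 6.39 days = 6.39 × 86400 s = 5.52096×10^5 s: μ = 4π²r³/T² = 3.34772×10^7 km³/s².
Semi-major axis of the transfer orbit: a_t = (1.400×10^5 + 6.370×10^5)/2 = 3.885×10^5 km.
Circular speed at r₁: v₁ = √(μ/r₁) = √(3.34772×10^7/1.400×10^5) = 15.464 km/s.
Transfer-orbit speed at r₁ (vis-viva): v_p = √[μ(2/r₁ − 1/a_t)] = 19.801 km/s.
First burn Δv₁ = |v_p − v₁| = 4.337 km/s.
At r₂, v₂ = √(μ/r₂) = 7.2494 km/s.
Transfer-orbit speed at r₂: v_a = √[μ(2/r₂ − 1/a_t)] = 4.3518 km/s.
Second burn Δv₂ = |v₂ − v_a| = 2.898 km/s.
Total Δv = Δv₁ + Δv₂ = 7.235 km/s.

Δv = 7230 m/s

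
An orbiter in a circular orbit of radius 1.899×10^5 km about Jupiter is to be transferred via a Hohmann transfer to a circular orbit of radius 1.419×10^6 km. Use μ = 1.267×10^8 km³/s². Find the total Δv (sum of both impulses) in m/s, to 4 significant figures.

Semi-major axis of the transfer orbit: a_t = (1.899×10^5 + 1.419×10^6)/2 = 8.0445×10^5 km.
Circular speed at r₁: v₁ = √(μ/r₁) = √(1.267×10^8/1.899×10^5) = 25.830 km/s.
Transfer-orbit speed at r₁ (vis-viva equation): v_p = √[μ(2/r₁ − 1/a_t)] = 34.306 km/s.
First burn Δv₁ = |v_p − v₁| = 8.476 km/s.
At r₂, v₂ = √(μ/r₂) = 9.449 km/s.
Transfer-orbit speed at r₂: v_a = √[μ(2/r₂ − 1/a_t)] = 4.591 km/s.
Second burn Δv₂ = |v₂ − v_a| = 4.858 km/s.
Δv = Δv₁ + Δv₂ = 8.476 + 4.858 = 13.33 km/s.

Δv = 13330 m/s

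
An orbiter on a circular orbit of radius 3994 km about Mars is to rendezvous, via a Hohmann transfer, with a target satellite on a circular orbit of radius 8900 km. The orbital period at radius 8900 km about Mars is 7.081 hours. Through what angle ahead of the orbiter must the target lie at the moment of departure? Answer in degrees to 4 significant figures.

From Kepler's third law T² = 4π²r³/μ at r = 8900 km, T = 7.081 hours = 7.081 × 3600 s = 25491.6 s: μ = 4π²r³/T² = 42828.8 km³/s².
Transfer-ellipse semi-major axis a_t = (r₁ + r₂)/2 = (3994 + 8900)/2 = 6447 km.
The half-period of the transfer ellipse is t = π√(a_t³/μ) = 7858.119 s.
Target angular speed ω₂ = √(μ/r₂³) = 2.464806×10^-4 rad/s.
Angle swept by the target during transfer: ω₂·t = 1.93687 rad = 110.97°.
Arrival is 180° from departure on the ellipse, so φ = 180° − 110.97° = 69.03°.

φ = 69.03°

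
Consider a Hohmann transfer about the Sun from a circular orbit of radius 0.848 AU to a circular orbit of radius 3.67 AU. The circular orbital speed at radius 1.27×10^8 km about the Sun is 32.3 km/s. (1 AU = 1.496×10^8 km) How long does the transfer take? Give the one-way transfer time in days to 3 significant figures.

From the circular-orbit relation v² = μ/r at r = 1.27×10^8 km: μ = v²r = (32.3)² × 1.27×10^8 = 1.32498×10^11 km³/s².
In km: r₁ = 0.848 × 1.496×10^8 = 1.268608×10^8 km; r₂ = 3.67 × 1.496×10^8 = 5.49032×10^8 km.
Semi-major axis of the transfer orbit: a_t = (1.268608×10^8 + 5.49032×10^8)/2 = 3.379464×10^8 km.
Half the transfer-orbit period gives t = π√(a_t³/μ) = 5.362×10^7 s.
Converting: 5.362×10^7 s ÷ 86400 s/day = 621 days.

t = 621 days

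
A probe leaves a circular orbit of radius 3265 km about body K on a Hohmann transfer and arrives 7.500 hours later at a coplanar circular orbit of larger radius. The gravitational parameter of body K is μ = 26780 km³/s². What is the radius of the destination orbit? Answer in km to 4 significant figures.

r₂ = 21840 km

Transfer time t = 7.500 hours = 27000 s, and t = π√(a_t³/μ).
So a_t = (μ t²/π²)^(1/3) = (26780 × (27000)² / π²)^(1/3) = 12553 km.
Since a_t = (r₁ + r₂)/2, r₂ = 2a_t − r₁ = 2×12553 − 3265 = 21841 km.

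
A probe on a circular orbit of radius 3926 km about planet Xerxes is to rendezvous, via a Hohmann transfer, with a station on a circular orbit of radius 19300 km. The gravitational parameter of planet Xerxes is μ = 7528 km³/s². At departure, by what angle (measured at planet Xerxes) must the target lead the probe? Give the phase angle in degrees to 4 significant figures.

φ = 95.99°

The Hohmann ellipse has a_t = (r₁ + r₂)/2 = 11613 km.
Transfer time t = π√(a_t³/μ) = 45313 s.
The target's mean motion on its circular orbit is ω₂ = √(μ/r₂³) = 3.2360×10^-5 rad/s.
Angle swept by the target during transfer: ω₂·t = 1.4663 rad = 84.01°.
Arrival is 180° from departure on the ellipse, so φ = 180° − 84.01° = 95.99°.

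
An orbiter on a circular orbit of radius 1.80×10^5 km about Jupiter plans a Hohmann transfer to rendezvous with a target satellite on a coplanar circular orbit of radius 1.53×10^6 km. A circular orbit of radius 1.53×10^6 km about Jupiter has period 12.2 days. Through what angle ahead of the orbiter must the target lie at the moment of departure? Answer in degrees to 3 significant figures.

φ = 105°

From Kepler's third law T² = 4π²r³/μ at r = 1.53×10^6 km, T = 12.2 days = 12.2 × 86400 s = 1.05408×10^6 s: μ = 4π²r³/T² = 1.27259×10^8 km³/s².
Semi-major axis of the transfer orbit: a_t = (1.800×10^5 + 1.530×10^6)/2 = 8.550×10^5 km.
Transfer time t = π√(a_t³/μ) = 2.2017×10^5 s.
The target's mean motion on its circular orbit is ω₂ = √(μ/r₂³) = 5.9608×10^-6 rad/s.
Angle swept by the target during transfer: ω₂·t = 1.3124 rad = 75.19°.
Arrival is 180° from departure on the ellipse, so φ = 180° − 75.19° = 105°.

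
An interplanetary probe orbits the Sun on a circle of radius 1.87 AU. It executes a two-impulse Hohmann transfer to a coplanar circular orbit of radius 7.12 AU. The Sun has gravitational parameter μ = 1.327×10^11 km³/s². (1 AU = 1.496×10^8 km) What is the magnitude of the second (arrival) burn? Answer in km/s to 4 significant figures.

In km: r₁ = 1.87 × 1.496×10^8 = 2.79752×10^8 km; r₂ = 7.12 × 1.496×10^8 = 1.065152×10^9 km.
Semi-major axis of the transfer orbit: a_t = (2.79752×10^8 + 1.065152×10^9)/2 = 6.72452×10^8 km.
Circular speed at r = 1.065152×10^9 km: v_c = √(μ/r) = 11.1617 km/s.
Vis-viva on the transfer ellipse at r = 1.065152×10^9 km gives v_t = √[μ(2/r − 1/a_t)] = 7.19922 km/s.
Δv₂ = |v_t − v_c| = |7.19922 − 11.1617| = 3.962 km/s.

Δv₂ = 3.962 km/s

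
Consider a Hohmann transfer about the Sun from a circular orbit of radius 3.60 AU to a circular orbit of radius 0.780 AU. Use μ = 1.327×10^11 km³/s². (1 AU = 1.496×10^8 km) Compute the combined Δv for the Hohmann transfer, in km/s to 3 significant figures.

In km: r₁ = 3.60 × 1.496×10^8 = 5.3856×10^8 km; r₂ = 0.780 × 1.496×10^8 = 1.16688×10^8 km.
The Hohmann ellipse has a_t = (r₁ + r₂)/2 = 3.27624×10^8 km.
Circular speed at r₁: v₁ = √(μ/r₁) = √(1.327×10^11/5.3856×10^8) = 15.697 km/s.
On the transfer ellipse at r₁, v² = μ(2/r − 1/a) gives v_a = √[μ(2/r₁ − 1/a_t)] = 9.3679 km/s.
First burn Δv₁ = |v_a − v₁| = 6.329 km/s.
Circular speed at r₂: v₂ = √(μ/r₂) = 33.723 km/s.
Transfer-orbit speed at r₂: v_p = √[μ(2/r₂ − 1/a_t)] = 43.237 km/s.
Second burn Δv₂ = |v₂ − v_p| = 9.514 km/s.
Δv = Δv₁ + Δv₂ = 6.329 + 9.514 = 15.84 km/s.

Δv = 15.8 km/s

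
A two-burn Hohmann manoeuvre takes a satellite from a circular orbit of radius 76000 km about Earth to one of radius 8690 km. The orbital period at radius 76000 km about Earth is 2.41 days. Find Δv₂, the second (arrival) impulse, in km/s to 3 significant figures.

Δv₂ = 2.30 km/s

From Kepler's third law T² = 4π²r³/μ at r = 76000 km, T = 2.41 days = 2.41 × 86400 s = 2.08224×10^5 s: μ = 4π²r³/T² = 3.99704×10^5 km³/s².
Transfer-ellipse semi-major axis a_t = (r₁ + r₂)/2 = (76000 + 8690)/2 = 42345 km.
Circular speed at r = 8690 km: v_c = √(μ/r) = 6.782 km/s.
Transfer-orbit speed at the same r (vis-viva, a = a_t): v_t = √[μ(2/r − 1/a_t)] = 9.086 km/s.
Δv₂ = |v_t − v_c| = |9.086 − 6.782| = 2.304 km/s.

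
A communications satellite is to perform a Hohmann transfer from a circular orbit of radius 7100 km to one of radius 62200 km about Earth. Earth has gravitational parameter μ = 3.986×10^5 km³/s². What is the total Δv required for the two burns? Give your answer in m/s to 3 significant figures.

Δv = 3930 m/s

The Hohmann ellipse has a_t = (r₁ + r₂)/2 = 34650 km.
At r₁ the circular-orbit speed is v₁ = √(μ/r₁) = 7.4927 km/s.
On the transfer ellipse at r₁, v² = μ(2/r − 1/a) gives v_p = √[μ(2/r₁ − 1/a_t)] = 10.039 km/s.
First burn Δv₁ = |v_p − v₁| = 2.546 km/s.
Circular speed at r₂: v₂ = √(μ/r₂) = 2.5315 km/s.
Transfer-orbit speed at r₂: v_a = √[μ(2/r₂ − 1/a_t)] = 1.1459 km/s.
Second burn Δv₂ = |v₂ − v_a| = 1.386 km/s.
Total Δv = Δv₁ + Δv₂ = 3.932 km/s.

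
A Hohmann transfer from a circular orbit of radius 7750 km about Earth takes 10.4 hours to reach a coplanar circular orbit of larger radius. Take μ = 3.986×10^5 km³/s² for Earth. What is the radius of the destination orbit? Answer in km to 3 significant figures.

r₂ = 69000 km

Transfer time t = 10.4 hours = 37440 s, and t = π√(a_t³/μ).
So a_t = (μ t²/π²)^(1/3) = (3.986×10^5 × (37440)² / π²)^(1/3) = 38398 km.
Since a_t = (r₁ + r₂)/2, r₂ = 2a_t − r₁ = 2×38398 − 7750 = 69046 km.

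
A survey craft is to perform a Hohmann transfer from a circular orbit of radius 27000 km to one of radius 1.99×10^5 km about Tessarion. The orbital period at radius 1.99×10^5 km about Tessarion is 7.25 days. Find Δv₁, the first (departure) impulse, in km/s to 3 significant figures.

Δv₁ = 1.77 km/s

From Kepler's third law T² = 4π²r³/μ at r = 1.99×10^5 km, T = 7.25 days = 7.25 × 86400 s = 6.264×10^5 s: μ = 4π²r³/T² = 7.92895×10^5 km³/s².
Semi-major axis of the transfer orbit: a_t = (27000 + 1.990×10^5)/2 = 1.130×10^5 km.
Circular speed at r = 27000 km: v_c = √(μ/r) = 5.419 km/s.
Vis-viva on the transfer ellipse at r = 27000 km gives v_t = √[μ(2/r − 1/a_t)] = 7.191 km/s.
Δv₁ = |v_t − v_c| = |7.191 − 5.419| = 1.772 km/s.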